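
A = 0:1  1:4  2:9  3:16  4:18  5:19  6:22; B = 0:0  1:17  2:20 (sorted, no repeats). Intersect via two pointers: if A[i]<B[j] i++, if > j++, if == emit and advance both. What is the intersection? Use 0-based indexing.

intersection = []

[i=0,j=0] 1>0 → j++
[i=0,j=1] 1<17 → i++
[i=1,j=1] 4<17 → i++
[i=2,j=1] 9<17 → i++
[i=3,j=1] 16<17 → i++
[i=4,j=1] 18>17 → j++
[i=4,j=2] 18<20 → i++
[i=5,j=2] 19<20 → i++
[i=6,j=2] 22>20 → j++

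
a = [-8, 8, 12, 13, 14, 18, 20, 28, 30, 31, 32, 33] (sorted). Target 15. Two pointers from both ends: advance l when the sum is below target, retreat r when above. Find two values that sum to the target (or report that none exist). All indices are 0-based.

no pair

l=0 r=11: -8+33=25 >15, r--
l=0 r=10: -8+32=24 >15, r--
l=0 r=9: -8+31=23 >15, r--
l=0 r=8: -8+30=22 >15, r--
l=0 r=7: -8+28=20 >15, r--
l=0 r=6: -8+20=12 <15, l++
l=1 r=6: 8+20=28 >15, r--
l=1 r=5: 8+18=26 >15, r--
l=1 r=4: 8+14=22 >15, r--
l=1 r=3: 8+13=21 >15, r--
l=1 r=2: 8+12=20 >15, r--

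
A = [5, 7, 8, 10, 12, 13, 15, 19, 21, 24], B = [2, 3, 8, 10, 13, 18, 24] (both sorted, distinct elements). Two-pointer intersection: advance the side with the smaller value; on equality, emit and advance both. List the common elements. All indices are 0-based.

[i=0,j=0] 5>2 → j++
[i=0,j=1] 5>3 → j++
[i=0,j=2] 5<8 → i++
[i=1,j=2] 7<8 → i++
[i=2,j=2] 8==8 emit → i++,j++
[i=3,j=3] 10==10 emit → i++,j++
[i=4,j=4] 12<13 → i++
[i=5,j=4] 13==13 emit → i++,j++
[i=6,j=5] 15<18 → i++
[i=7,j=5] 19>18 → j++
[i=7,j=6] 19<24 → i++
[i=8,j=6] 21<24 → i++
[i=9,j=6] 24==24 emit → i++,j++

intersection = [8, 10, 13, 24]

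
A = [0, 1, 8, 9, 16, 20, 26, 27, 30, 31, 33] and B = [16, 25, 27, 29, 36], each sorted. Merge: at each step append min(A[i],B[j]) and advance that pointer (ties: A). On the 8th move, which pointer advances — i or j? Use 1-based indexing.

i=1 j=1: A[i]=0<=B[j]=16 take 0, i++
i=2 j=1: A[i]=1<=B[j]=16 take 1, i++
i=3 j=1: A[i]=8<=B[j]=16 take 8, i++
i=4 j=1: A[i]=9<=B[j]=16 take 9, i++
i=5 j=1: A[i]=16<=B[j]=16 take 16, i++
i=6 j=1: A[i]=20>B[j]=16 take 16, j++
i=6 j=2: A[i]=20<=B[j]=25 take 20, i++
i=7 j=2: A[i]=26>B[j]=25 take 25, j++

j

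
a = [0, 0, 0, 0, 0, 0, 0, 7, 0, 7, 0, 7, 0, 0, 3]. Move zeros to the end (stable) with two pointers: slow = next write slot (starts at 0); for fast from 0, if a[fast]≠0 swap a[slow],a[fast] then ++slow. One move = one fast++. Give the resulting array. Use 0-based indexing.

slow=0 fast=0: a[fast]=0, fast++
slow=0 fast=1: a[fast]=0, fast++
slow=0 fast=2: a[fast]=0, fast++
slow=0 fast=3: a[fast]=0, fast++
slow=0 fast=4: a[fast]=0, fast++
slow=0 fast=5: a[fast]=0, fast++
slow=0 fast=6: a[fast]=0, fast++
slow=0 fast=7: a[fast]=7≠0 swap→a[0]=7, slow++,fast++
slow=1 fast=8: a[fast]=0, fast++
slow=1 fast=9: a[fast]=7≠0 swap→a[1]=7, slow++,fast++
slow=2 fast=10: a[fast]=0, fast++
slow=2 fast=11: a[fast]=7≠0 swap→a[2]=7, slow++,fast++
slow=3 fast=12: a[fast]=0, fast++
slow=3 fast=13: a[fast]=0, fast++
slow=3 fast=14: a[fast]=3≠0 swap→a[3]=3, slow++,fast++

[7, 7, 7, 3, 0, 0, 0, 0, 0, 0, 0, 0, 0, 0, 0]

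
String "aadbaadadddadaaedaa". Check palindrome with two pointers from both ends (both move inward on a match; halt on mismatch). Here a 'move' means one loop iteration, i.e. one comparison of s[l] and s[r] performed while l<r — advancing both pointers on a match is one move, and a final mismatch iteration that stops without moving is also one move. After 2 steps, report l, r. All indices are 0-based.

l=0 r=18: 'a'=='a', l++,r--
l=1 r=17: 'a'=='a', l++,r--

l=2, r=16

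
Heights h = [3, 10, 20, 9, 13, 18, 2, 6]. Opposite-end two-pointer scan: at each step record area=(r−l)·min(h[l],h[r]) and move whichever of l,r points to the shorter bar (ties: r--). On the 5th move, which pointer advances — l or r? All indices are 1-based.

[1,8] min(3,6)*7=21 best=21 * → l++
[2,8] min(10,6)*6=36 best=36 * → r--
[2,7] min(10,2)*5=10 best=36 → r--
[2,6] min(10,18)*4=40 best=40 * → l++
[3,6] min(20,18)*3=54 best=54 * → r--

r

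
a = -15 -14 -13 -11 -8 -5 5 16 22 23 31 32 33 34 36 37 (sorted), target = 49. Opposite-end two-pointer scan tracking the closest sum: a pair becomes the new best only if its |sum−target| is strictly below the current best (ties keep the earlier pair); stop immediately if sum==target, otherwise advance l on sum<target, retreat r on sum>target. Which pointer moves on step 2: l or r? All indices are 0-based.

l

l=0 r=15: -15+37=22 d=27 *, l++
l=1 r=15: -14+37=23 d=26 *, l++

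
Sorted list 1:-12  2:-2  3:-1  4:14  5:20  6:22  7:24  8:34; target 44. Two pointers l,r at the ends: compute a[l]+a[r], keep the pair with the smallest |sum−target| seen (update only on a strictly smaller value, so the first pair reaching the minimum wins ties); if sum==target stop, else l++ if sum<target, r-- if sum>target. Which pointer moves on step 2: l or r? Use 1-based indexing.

[1,8] -12+34=22 d=22 * → l++
[2,8] -2+34=32 d=12 * → l++

l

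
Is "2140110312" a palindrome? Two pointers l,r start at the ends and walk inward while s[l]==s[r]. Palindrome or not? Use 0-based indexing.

l=0 r=9: '2'=='2', l++,r--
l=1 r=8: '1'=='1', l++,r--
l=2 r=7: '4'!='3', stop

not a palindrome (mismatch at 2,7)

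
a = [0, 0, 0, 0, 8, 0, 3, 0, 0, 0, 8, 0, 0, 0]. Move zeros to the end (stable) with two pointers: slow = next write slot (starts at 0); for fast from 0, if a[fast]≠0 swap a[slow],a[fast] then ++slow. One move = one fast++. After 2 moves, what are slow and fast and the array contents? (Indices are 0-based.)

slow=0, fast=2, a=[0, 0, 0, 0, 8, 0, 3, 0, 0, 0, 8, 0, 0, 0]

(s=0,f=0) a[fast]=0 → fast++
(s=0,f=1) a[fast]=0 → fast++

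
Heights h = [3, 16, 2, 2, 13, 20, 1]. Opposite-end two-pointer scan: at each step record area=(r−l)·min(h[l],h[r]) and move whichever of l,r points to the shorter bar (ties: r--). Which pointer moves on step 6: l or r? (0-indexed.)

l=0 r=6: min(3,1)*6=6 best=6 *, r--
l=0 r=5: min(3,20)*5=15 best=15 *, l++
l=1 r=5: min(16,20)*4=64 best=64 *, l++
l=2 r=5: min(2,20)*3=6 best=64, l++
l=3 r=5: min(2,20)*2=4 best=64, l++
l=4 r=5: min(13,20)*1=13 best=64, l++

l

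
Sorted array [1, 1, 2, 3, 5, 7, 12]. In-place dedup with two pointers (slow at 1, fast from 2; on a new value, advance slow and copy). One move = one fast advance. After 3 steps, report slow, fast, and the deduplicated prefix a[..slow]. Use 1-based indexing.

slow=3, fast=5, prefix=[1, 2, 3]

(s=1,f=2) a[fast]=1=a[slow] dup → fast++
(s=1,f=3) a[fast]=2≠a[slow]=1 write a[2]=2 → slow++,fast++
(s=2,f=4) a[fast]=3≠a[slow]=2 write a[3]=3 → slow++,fast++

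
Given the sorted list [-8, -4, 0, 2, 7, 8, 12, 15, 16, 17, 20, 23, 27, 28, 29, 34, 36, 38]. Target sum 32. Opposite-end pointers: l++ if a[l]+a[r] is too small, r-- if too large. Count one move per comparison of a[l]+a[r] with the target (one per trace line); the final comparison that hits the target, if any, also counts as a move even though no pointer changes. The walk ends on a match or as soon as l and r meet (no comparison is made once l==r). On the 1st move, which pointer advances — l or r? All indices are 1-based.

l

l=1 r=18: -8+38=30 <32, l++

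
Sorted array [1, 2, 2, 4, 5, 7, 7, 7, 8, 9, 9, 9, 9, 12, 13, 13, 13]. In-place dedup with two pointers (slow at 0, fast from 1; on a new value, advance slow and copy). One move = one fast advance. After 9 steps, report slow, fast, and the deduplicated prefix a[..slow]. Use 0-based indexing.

slow=6, fast=10, prefix=[1, 2, 4, 5, 7, 8, 9]

(s=0,f=1) a[fast]=2≠a[slow]=1 write a[1]=2 → slow++,fast++
(s=1,f=2) a[fast]=2=a[slow] dup → fast++
(s=1,f=3) a[fast]=4≠a[slow]=2 write a[2]=4 → slow++,fast++
(s=2,f=4) a[fast]=5≠a[slow]=4 write a[3]=5 → slow++,fast++
(s=3,f=5) a[fast]=7≠a[slow]=5 write a[4]=7 → slow++,fast++
(s=4,f=6) a[fast]=7=a[slow] dup → fast++
(s=4,f=7) a[fast]=7=a[slow] dup → fast++
(s=4,f=8) a[fast]=8≠a[slow]=7 write a[5]=8 → slow++,fast++
(s=5,f=9) a[fast]=9≠a[slow]=8 write a[6]=9 → slow++,fast++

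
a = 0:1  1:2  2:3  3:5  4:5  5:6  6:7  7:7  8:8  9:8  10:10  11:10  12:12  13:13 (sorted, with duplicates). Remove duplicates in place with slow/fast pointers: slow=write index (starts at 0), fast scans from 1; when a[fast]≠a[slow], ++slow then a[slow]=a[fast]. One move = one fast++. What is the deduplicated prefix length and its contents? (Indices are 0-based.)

slow=0 fast=1: a[fast]=2≠a[slow]=1 write a[1]=2, slow++,fast++
slow=1 fast=2: a[fast]=3≠a[slow]=2 write a[2]=3, slow++,fast++
slow=2 fast=3: a[fast]=5≠a[slow]=3 write a[3]=5, slow++,fast++
slow=3 fast=4: a[fast]=5=a[slow] dup, fast++
slow=3 fast=5: a[fast]=6≠a[slow]=5 write a[4]=6, slow++,fast++
slow=4 fast=6: a[fast]=7≠a[slow]=6 write a[5]=7, slow++,fast++
slow=5 fast=7: a[fast]=7=a[slow] dup, fast++
slow=5 fast=8: a[fast]=8≠a[slow]=7 write a[6]=8, slow++,fast++
slow=6 fast=9: a[fast]=8=a[slow] dup, fast++
slow=6 fast=10: a[fast]=10≠a[slow]=8 write a[7]=10, slow++,fast++
slow=7 fast=11: a[fast]=10=a[slow] dup, fast++
slow=7 fast=12: a[fast]=12≠a[slow]=10 write a[8]=12, slow++,fast++
slow=8 fast=13: a[fast]=13≠a[slow]=12 write a[9]=13, slow++,fast++

length 10; prefix = [1, 2, 3, 5, 6, 7, 8, 10, 12, 13]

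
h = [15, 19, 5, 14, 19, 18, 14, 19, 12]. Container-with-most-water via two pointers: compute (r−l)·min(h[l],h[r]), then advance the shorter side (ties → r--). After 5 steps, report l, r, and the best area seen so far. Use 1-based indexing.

l=2, r=5, best area=114

l=1 r=9: min(15,12)*8=96 best=96 *, r--
l=1 r=8: min(15,19)*7=105 best=105 *, l++
l=2 r=8: min(19,19)*6=114 best=114 *, r--
l=2 r=7: min(19,14)*5=70 best=114, r--
l=2 r=6: min(19,18)*4=72 best=114, r--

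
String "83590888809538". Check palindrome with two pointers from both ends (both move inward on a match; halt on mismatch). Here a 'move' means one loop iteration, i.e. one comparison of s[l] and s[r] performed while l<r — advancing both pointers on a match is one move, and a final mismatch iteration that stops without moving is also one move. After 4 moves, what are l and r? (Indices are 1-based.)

l=5, r=10

l=1 r=14: '8'=='8', l++,r--
l=2 r=13: '3'=='3', l++,r--
l=3 r=12: '5'=='5', l++,r--
l=4 r=11: '9'=='9', l++,r--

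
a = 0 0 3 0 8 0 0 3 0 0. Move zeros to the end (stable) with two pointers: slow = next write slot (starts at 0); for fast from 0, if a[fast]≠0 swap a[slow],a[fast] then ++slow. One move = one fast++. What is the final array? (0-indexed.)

[3, 8, 3, 0, 0, 0, 0, 0, 0, 0]

(s=0,f=0) a[fast]=0 → fast++
(s=0,f=1) a[fast]=0 → fast++
(s=0,f=2) a[fast]=3≠0 swap→a[0]=3 → slow++,fast++
(s=1,f=3) a[fast]=0 → fast++
(s=1,f=4) a[fast]=8≠0 swap→a[1]=8 → slow++,fast++
(s=2,f=5) a[fast]=0 → fast++
(s=2,f=6) a[fast]=0 → fast++
(s=2,f=7) a[fast]=3≠0 swap→a[2]=3 → slow++,fast++
(s=3,f=8) a[fast]=0 → fast++
(s=3,f=9) a[fast]=0 → fast++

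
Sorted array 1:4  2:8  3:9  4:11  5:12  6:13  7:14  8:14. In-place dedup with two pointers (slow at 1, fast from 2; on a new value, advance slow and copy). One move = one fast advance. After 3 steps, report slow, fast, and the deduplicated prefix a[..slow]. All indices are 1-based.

slow=1 fast=2: a[fast]=8≠a[slow]=4 write a[2]=8, slow++,fast++
slow=2 fast=3: a[fast]=9≠a[slow]=8 write a[3]=9, slow++,fast++
slow=3 fast=4: a[fast]=11≠a[slow]=9 write a[4]=11, slow++,fast++

slow=4, fast=5, prefix=[4, 8, 9, 11]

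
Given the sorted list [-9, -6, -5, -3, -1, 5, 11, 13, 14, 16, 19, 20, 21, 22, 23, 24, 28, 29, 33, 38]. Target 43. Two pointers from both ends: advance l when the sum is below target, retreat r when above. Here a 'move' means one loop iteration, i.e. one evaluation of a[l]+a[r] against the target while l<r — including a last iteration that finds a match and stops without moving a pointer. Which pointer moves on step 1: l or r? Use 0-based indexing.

l

l=0 r=19: -9+38=29 <43, l++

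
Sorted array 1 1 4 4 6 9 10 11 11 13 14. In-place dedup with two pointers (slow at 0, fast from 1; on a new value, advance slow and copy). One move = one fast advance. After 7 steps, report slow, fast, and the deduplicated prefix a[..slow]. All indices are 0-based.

slow=5, fast=8, prefix=[1, 4, 6, 9, 10, 11]

slow=0 fast=1: a[fast]=1=a[slow] dup, fast++
slow=0 fast=2: a[fast]=4≠a[slow]=1 write a[1]=4, slow++,fast++
slow=1 fast=3: a[fast]=4=a[slow] dup, fast++
slow=1 fast=4: a[fast]=6≠a[slow]=4 write a[2]=6, slow++,fast++
slow=2 fast=5: a[fast]=9≠a[slow]=6 write a[3]=9, slow++,fast++
slow=3 fast=6: a[fast]=10≠a[slow]=9 write a[4]=10, slow++,fast++
slow=4 fast=7: a[fast]=11≠a[slow]=10 write a[5]=11, slow++,fast++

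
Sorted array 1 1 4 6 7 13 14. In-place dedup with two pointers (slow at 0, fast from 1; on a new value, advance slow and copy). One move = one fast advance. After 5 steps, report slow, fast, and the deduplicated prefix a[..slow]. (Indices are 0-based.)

slow=4, fast=6, prefix=[1, 4, 6, 7, 13]

(s=0,f=1) a[fast]=1=a[slow] dup → fast++
(s=0,f=2) a[fast]=4≠a[slow]=1 write a[1]=4 → slow++,fast++
(s=1,f=3) a[fast]=6≠a[slow]=4 write a[2]=6 → slow++,fast++
(s=2,f=4) a[fast]=7≠a[slow]=6 write a[3]=7 → slow++,fast++
(s=3,f=5) a[fast]=13≠a[slow]=7 write a[4]=13 → slow++,fast++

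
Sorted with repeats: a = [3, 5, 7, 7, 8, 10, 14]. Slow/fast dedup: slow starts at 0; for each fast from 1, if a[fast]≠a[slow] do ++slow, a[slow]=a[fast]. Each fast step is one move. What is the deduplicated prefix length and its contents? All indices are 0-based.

length 6; prefix = [3, 5, 7, 8, 10, 14]

(s=0,f=1) a[fast]=5≠a[slow]=3 write a[1]=5 → slow++,fast++
(s=1,f=2) a[fast]=7≠a[slow]=5 write a[2]=7 → slow++,fast++
(s=2,f=3) a[fast]=7=a[slow] dup → fast++
(s=2,f=4) a[fast]=8≠a[slow]=7 write a[3]=8 → slow++,fast++
(s=3,f=5) a[fast]=10≠a[slow]=8 write a[4]=10 → slow++,fast++
(s=4,f=6) a[fast]=14≠a[slow]=10 write a[5]=14 → slow++,fast++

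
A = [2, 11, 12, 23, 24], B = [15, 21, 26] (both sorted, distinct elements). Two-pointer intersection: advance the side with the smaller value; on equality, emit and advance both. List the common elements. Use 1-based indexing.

intersection = []

i=1 j=1: 2<15, i++
i=2 j=1: 11<15, i++
i=3 j=1: 12<15, i++
i=4 j=1: 23>15, j++
i=4 j=2: 23>21, j++
i=4 j=3: 23<26, i++
i=5 j=3: 24<26, i++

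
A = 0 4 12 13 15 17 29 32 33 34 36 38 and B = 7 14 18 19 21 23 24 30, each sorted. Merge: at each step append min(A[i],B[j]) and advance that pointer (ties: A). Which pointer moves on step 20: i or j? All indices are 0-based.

[i=0,j=0] A[i]=0<=B[j]=7 take 0 → i++
[i=1,j=0] A[i]=4<=B[j]=7 take 4 → i++
[i=2,j=0] A[i]=12>B[j]=7 take 7 → j++
[i=2,j=1] A[i]=12<=B[j]=14 take 12 → i++
[i=3,j=1] A[i]=13<=B[j]=14 take 13 → i++
[i=4,j=1] A[i]=15>B[j]=14 take 14 → j++
[i=4,j=2] A[i]=15<=B[j]=18 take 15 → i++
[i=5,j=2] A[i]=17<=B[j]=18 take 17 → i++
[i=6,j=2] A[i]=29>B[j]=18 take 18 → j++
[i=6,j=3] A[i]=29>B[j]=19 take 19 → j++
[i=6,j=4] A[i]=29>B[j]=21 take 21 → j++
[i=6,j=5] A[i]=29>B[j]=23 take 23 → j++
[i=6,j=6] A[i]=29>B[j]=24 take 24 → j++
[i=6,j=7] A[i]=29<=B[j]=30 take 29 → i++
[i=7,j=7] A[i]=32>B[j]=30 take 30 → j++
[i=7,j=8] B done, take A[i]=32 → i++
[i=8,j=8] B done, take A[i]=33 → i++
[i=9,j=8] B done, take A[i]=34 → i++
[i=10,j=8] B done, take A[i]=36 → i++
[i=11,j=8] B done, take A[i]=38 → i++

i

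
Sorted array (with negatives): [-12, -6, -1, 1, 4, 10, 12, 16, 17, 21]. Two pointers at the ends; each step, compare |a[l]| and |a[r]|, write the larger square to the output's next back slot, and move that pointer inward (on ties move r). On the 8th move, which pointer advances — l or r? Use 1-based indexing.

[1,10] |-12|<=|21| out[10]=441 → r--
[1,9] |-12|<=|17| out[9]=289 → r--
[1,8] |-12|<=|16| out[8]=256 → r--
[1,7] |-12|<=|12| out[7]=144 → r--
[1,6] |-12|>|10| out[6]=144 → l++
[2,6] |-6|<=|10| out[5]=100 → r--
[2,5] |-6|>|4| out[4]=36 → l++
[3,5] |-1|<=|4| out[3]=16 → r--

r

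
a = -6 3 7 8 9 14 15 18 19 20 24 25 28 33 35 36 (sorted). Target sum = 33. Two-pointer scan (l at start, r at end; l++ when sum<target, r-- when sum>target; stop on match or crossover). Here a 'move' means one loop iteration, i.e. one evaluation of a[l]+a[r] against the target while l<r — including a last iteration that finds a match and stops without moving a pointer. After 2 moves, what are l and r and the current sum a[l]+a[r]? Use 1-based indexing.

l=2, r=15, sum=38

l=1 r=16: -6+36=30 <33, l++
l=2 r=16: 3+36=39 >33, r--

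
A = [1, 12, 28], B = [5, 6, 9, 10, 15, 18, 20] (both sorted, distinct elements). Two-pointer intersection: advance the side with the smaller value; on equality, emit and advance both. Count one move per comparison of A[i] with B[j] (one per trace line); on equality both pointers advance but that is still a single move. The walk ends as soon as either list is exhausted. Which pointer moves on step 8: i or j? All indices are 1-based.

i=1 j=1: 1<5, i++
i=2 j=1: 12>5, j++
i=2 j=2: 12>6, j++
i=2 j=3: 12>9, j++
i=2 j=4: 12>10, j++
i=2 j=5: 12<15, i++
i=3 j=5: 28>15, j++
i=3 j=6: 28>18, j++

j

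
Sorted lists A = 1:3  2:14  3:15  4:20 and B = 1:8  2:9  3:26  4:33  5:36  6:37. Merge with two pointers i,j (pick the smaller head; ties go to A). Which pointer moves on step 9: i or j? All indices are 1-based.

j

i=1 j=1: A[i]=3<=B[j]=8 take 3, i++
i=2 j=1: A[i]=14>B[j]=8 take 8, j++
i=2 j=2: A[i]=14>B[j]=9 take 9, j++
i=2 j=3: A[i]=14<=B[j]=26 take 14, i++
i=3 j=3: A[i]=15<=B[j]=26 take 15, i++
i=4 j=3: A[i]=20<=B[j]=26 take 20, i++
i=5 j=3: A done, take B[j]=26, j++
i=5 j=4: A done, take B[j]=33, j++
i=5 j=5: A done, take B[j]=36, j++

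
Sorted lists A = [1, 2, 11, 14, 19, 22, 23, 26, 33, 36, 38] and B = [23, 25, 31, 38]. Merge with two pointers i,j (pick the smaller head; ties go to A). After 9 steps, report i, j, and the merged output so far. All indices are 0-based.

i=0 j=0: A[i]=1<=B[j]=23 take 1, i++
i=1 j=0: A[i]=2<=B[j]=23 take 2, i++
i=2 j=0: A[i]=11<=B[j]=23 take 11, i++
i=3 j=0: A[i]=14<=B[j]=23 take 14, i++
i=4 j=0: A[i]=19<=B[j]=23 take 19, i++
i=5 j=0: A[i]=22<=B[j]=23 take 22, i++
i=6 j=0: A[i]=23<=B[j]=23 take 23, i++
i=7 j=0: A[i]=26>B[j]=23 take 23, j++
i=7 j=1: A[i]=26>B[j]=25 take 25, j++

i=7, j=2, merged so far=[1, 2, 11, 14, 19, 22, 23, 23, 25]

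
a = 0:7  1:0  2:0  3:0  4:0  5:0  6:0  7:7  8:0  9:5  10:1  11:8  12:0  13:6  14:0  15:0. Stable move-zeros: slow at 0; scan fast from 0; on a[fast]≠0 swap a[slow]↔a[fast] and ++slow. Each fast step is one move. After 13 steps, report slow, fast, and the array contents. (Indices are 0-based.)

slow=5, fast=13, a=[7, 7, 5, 1, 8, 0, 0, 0, 0, 0, 0, 0, 0, 6, 0, 0]

slow=0 fast=0: a[fast]=7≠0 swap→a[0]=7, slow++,fast++
slow=1 fast=1: a[fast]=0, fast++
slow=1 fast=2: a[fast]=0, fast++
slow=1 fast=3: a[fast]=0, fast++
slow=1 fast=4: a[fast]=0, fast++
slow=1 fast=5: a[fast]=0, fast++
slow=1 fast=6: a[fast]=0, fast++
slow=1 fast=7: a[fast]=7≠0 swap→a[1]=7, slow++,fast++
slow=2 fast=8: a[fast]=0, fast++
slow=2 fast=9: a[fast]=5≠0 swap→a[2]=5, slow++,fast++
slow=3 fast=10: a[fast]=1≠0 swap→a[3]=1, slow++,fast++
slow=4 fast=11: a[fast]=8≠0 swap→a[4]=8, slow++,fast++
slow=5 fast=12: a[fast]=0, fast++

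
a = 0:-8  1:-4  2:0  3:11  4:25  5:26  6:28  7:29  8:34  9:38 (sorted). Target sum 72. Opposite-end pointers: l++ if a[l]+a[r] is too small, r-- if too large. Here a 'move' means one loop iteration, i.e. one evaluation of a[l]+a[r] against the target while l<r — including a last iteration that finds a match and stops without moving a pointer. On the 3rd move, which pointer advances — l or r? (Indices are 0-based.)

l=0 r=9: -8+38=30 <72, l++
l=1 r=9: -4+38=34 <72, l++
l=2 r=9: 0+38=38 <72, l++

l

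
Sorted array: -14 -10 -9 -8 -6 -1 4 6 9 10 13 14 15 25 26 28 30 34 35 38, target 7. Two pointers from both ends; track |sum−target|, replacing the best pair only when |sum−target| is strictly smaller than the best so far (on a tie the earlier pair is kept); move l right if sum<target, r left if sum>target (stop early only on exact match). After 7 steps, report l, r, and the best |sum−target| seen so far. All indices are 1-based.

l=1, r=13, best |Δ|=4

[1,20] -14+38=24 d=17 * → r--
[1,19] -14+35=21 d=14 * → r--
[1,18] -14+34=20 d=13 * → r--
[1,17] -14+30=16 d=9 * → r--
[1,16] -14+28=14 d=7 * → r--
[1,15] -14+26=12 d=5 * → r--
[1,14] -14+25=11 d=4 * → r--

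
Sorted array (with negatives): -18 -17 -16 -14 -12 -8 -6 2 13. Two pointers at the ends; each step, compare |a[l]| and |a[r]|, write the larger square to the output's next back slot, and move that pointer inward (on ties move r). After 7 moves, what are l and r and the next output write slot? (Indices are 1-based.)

l=7, r=8, next write slot=2

[1,9] |-18|>|13| out[9]=324 → l++
[2,9] |-17|>|13| out[8]=289 → l++
[3,9] |-16|>|13| out[7]=256 → l++
[4,9] |-14|>|13| out[6]=196 → l++
[5,9] |-12|<=|13| out[5]=169 → r--
[5,8] |-12|>|2| out[4]=144 → l++
[6,8] |-8|>|2| out[3]=64 → l++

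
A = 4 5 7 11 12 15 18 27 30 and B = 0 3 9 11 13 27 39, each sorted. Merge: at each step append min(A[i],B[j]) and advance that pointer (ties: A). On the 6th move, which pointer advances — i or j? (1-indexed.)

[i=1,j=1] A[i]=4>B[j]=0 take 0 → j++
[i=1,j=2] A[i]=4>B[j]=3 take 3 → j++
[i=1,j=3] A[i]=4<=B[j]=9 take 4 → i++
[i=2,j=3] A[i]=5<=B[j]=9 take 5 → i++
[i=3,j=3] A[i]=7<=B[j]=9 take 7 → i++
[i=4,j=3] A[i]=11>B[j]=9 take 9 → j++

j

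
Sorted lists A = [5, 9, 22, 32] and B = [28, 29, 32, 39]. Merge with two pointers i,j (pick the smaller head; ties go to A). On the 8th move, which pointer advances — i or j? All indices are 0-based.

[i=0,j=0] A[i]=5<=B[j]=28 take 5 → i++
[i=1,j=0] A[i]=9<=B[j]=28 take 9 → i++
[i=2,j=0] A[i]=22<=B[j]=28 take 22 → i++
[i=3,j=0] A[i]=32>B[j]=28 take 28 → j++
[i=3,j=1] A[i]=32>B[j]=29 take 29 → j++
[i=3,j=2] A[i]=32<=B[j]=32 take 32 → i++
[i=4,j=2] A done, take B[j]=32 → j++
[i=4,j=3] A done, take B[j]=39 → j++

j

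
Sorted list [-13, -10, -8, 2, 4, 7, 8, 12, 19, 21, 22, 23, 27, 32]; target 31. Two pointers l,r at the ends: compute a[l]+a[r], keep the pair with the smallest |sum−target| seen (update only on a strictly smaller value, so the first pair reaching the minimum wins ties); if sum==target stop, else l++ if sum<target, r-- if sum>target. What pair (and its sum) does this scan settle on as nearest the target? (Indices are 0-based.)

[0,13] -13+32=19 d=12 * → l++
[1,13] -10+32=22 d=9 * → l++
[2,13] -8+32=24 d=7 * → l++
[3,13] 2+32=34 d=3 * → r--
[3,12] 2+27=29 d=2 * → l++
[4,12] 4+27=31 d=0 * → stop

pair (4, 27) with sum 31 (|Δ|=0)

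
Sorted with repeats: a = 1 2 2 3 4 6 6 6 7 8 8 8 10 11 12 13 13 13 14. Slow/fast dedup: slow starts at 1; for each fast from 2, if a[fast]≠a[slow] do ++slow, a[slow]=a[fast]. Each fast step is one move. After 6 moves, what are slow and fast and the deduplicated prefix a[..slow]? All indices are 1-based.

slow=1 fast=2: a[fast]=2≠a[slow]=1 write a[2]=2, slow++,fast++
slow=2 fast=3: a[fast]=2=a[slow] dup, fast++
slow=2 fast=4: a[fast]=3≠a[slow]=2 write a[3]=3, slow++,fast++
slow=3 fast=5: a[fast]=4≠a[slow]=3 write a[4]=4, slow++,fast++
slow=4 fast=6: a[fast]=6≠a[slow]=4 write a[5]=6, slow++,fast++
slow=5 fast=7: a[fast]=6=a[slow] dup, fast++

slow=5, fast=8, prefix=[1, 2, 3, 4, 6]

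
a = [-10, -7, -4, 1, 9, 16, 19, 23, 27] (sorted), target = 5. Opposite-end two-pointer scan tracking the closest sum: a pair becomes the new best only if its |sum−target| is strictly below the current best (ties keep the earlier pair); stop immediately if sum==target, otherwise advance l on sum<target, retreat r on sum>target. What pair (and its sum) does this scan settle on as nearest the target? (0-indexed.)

l=0 r=8: -10+27=17 d=12 *, r--
l=0 r=7: -10+23=13 d=8 *, r--
l=0 r=6: -10+19=9 d=4 *, r--
l=0 r=5: -10+16=6 d=1 *, r--
l=0 r=4: -10+9=-1 d=6, l++
l=1 r=4: -7+9=2 d=3, l++
l=2 r=4: -4+9=5 d=0 *, stop

pair (-4, 9) with sum 5 (|Δ|=0)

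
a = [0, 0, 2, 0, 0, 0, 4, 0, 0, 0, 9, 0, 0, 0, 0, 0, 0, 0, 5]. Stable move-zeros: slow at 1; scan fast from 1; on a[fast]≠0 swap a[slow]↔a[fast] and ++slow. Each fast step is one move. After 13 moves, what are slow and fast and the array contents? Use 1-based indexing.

slow=1 fast=1: a[fast]=0, fast++
slow=1 fast=2: a[fast]=0, fast++
slow=1 fast=3: a[fast]=2≠0 swap→a[1]=2, slow++,fast++
slow=2 fast=4: a[fast]=0, fast++
slow=2 fast=5: a[fast]=0, fast++
slow=2 fast=6: a[fast]=0, fast++
slow=2 fast=7: a[fast]=4≠0 swap→a[2]=4, slow++,fast++
slow=3 fast=8: a[fast]=0, fast++
slow=3 fast=9: a[fast]=0, fast++
slow=3 fast=10: a[fast]=0, fast++
slow=3 fast=11: a[fast]=9≠0 swap→a[3]=9, slow++,fast++
slow=4 fast=12: a[fast]=0, fast++
slow=4 fast=13: a[fast]=0, fast++

slow=4, fast=14, a=[2, 4, 9, 0, 0, 0, 0, 0, 0, 0, 0, 0, 0, 0, 0, 0, 0, 0, 5]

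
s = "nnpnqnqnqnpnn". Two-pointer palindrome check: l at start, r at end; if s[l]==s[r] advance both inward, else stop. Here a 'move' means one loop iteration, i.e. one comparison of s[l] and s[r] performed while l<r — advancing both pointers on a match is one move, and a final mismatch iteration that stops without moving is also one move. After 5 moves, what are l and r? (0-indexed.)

l=5, r=7

l=0 r=12: 'n'=='n', l++,r--
l=1 r=11: 'n'=='n', l++,r--
l=2 r=10: 'p'=='p', l++,r--
l=3 r=9: 'n'=='n', l++,r--
l=4 r=8: 'q'=='q', l++,r--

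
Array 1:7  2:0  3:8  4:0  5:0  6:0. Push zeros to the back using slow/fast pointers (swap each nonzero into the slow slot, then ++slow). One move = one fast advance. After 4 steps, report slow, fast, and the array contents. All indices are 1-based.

slow=3, fast=5, a=[7, 8, 0, 0, 0, 0]

slow=1 fast=1: a[fast]=7≠0 swap→a[1]=7, slow++,fast++
slow=2 fast=2: a[fast]=0, fast++
slow=2 fast=3: a[fast]=8≠0 swap→a[2]=8, slow++,fast++
slow=3 fast=4: a[fast]=0, fast++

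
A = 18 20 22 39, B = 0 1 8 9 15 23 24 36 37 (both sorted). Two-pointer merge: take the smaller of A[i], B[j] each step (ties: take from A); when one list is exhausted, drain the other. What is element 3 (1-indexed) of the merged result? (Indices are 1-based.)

merged[3] = 8

i=1 j=1: A[i]=18>B[j]=0 take 0, j++
i=1 j=2: A[i]=18>B[j]=1 take 1, j++
i=1 j=3: A[i]=18>B[j]=8 take 8, j++
i=1 j=4: A[i]=18>B[j]=9 take 9, j++
i=1 j=5: A[i]=18>B[j]=15 take 15, j++
i=1 j=6: A[i]=18<=B[j]=23 take 18, i++
i=2 j=6: A[i]=20<=B[j]=23 take 20, i++
i=3 j=6: A[i]=22<=B[j]=23 take 22, i++
i=4 j=6: A[i]=39>B[j]=23 take 23, j++
i=4 j=7: A[i]=39>B[j]=24 take 24, j++
i=4 j=8: A[i]=39>B[j]=36 take 36, j++
i=4 j=9: A[i]=39>B[j]=37 take 37, j++
i=4 j=10: B done, take A[i]=39, i++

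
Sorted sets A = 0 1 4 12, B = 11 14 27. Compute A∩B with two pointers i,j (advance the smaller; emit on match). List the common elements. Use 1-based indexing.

i=1 j=1: 0<11, i++
i=2 j=1: 1<11, i++
i=3 j=1: 4<11, i++
i=4 j=1: 12>11, j++
i=4 j=2: 12<14, i++

intersection = []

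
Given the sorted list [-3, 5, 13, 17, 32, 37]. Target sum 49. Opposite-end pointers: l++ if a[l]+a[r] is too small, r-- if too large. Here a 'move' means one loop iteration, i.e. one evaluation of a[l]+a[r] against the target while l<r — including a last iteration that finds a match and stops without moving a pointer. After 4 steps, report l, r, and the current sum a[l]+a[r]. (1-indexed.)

[1,6] -3+37=34 <49 → l++
[2,6] 5+37=42 <49 → l++
[3,6] 13+37=50 >49 → r--
[3,5] 13+32=45 <49 → l++

l=4, r=5, sum=49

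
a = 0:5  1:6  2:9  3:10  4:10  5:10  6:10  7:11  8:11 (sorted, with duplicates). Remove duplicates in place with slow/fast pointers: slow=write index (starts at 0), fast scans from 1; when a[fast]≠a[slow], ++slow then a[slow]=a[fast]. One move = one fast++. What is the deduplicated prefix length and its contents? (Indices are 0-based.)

(s=0,f=1) a[fast]=6≠a[slow]=5 write a[1]=6 → slow++,fast++
(s=1,f=2) a[fast]=9≠a[slow]=6 write a[2]=9 → slow++,fast++
(s=2,f=3) a[fast]=10≠a[slow]=9 write a[3]=10 → slow++,fast++
(s=3,f=4) a[fast]=10=a[slow] dup → fast++
(s=3,f=5) a[fast]=10=a[slow] dup → fast++
(s=3,f=6) a[fast]=10=a[slow] dup → fast++
(s=3,f=7) a[fast]=11≠a[slow]=10 write a[4]=11 → slow++,fast++
(s=4,f=8) a[fast]=11=a[slow] dup → fast++

length 5; prefix = [5, 6, 9, 10, 11]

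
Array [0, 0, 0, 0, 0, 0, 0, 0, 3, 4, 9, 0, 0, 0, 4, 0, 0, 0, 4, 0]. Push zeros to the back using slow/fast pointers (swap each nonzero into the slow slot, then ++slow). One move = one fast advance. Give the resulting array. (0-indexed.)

[3, 4, 9, 4, 4, 0, 0, 0, 0, 0, 0, 0, 0, 0, 0, 0, 0, 0, 0, 0]

(s=0,f=0) a[fast]=0 → fast++
(s=0,f=1) a[fast]=0 → fast++
(s=0,f=2) a[fast]=0 → fast++
(s=0,f=3) a[fast]=0 → fast++
(s=0,f=4) a[fast]=0 → fast++
(s=0,f=5) a[fast]=0 → fast++
(s=0,f=6) a[fast]=0 → fast++
(s=0,f=7) a[fast]=0 → fast++
(s=0,f=8) a[fast]=3≠0 swap→a[0]=3 → slow++,fast++
(s=1,f=9) a[fast]=4≠0 swap→a[1]=4 → slow++,fast++
(s=2,f=10) a[fast]=9≠0 swap→a[2]=9 → slow++,fast++
(s=3,f=11) a[fast]=0 → fast++
(s=3,f=12) a[fast]=0 → fast++
(s=3,f=13) a[fast]=0 → fast++
(s=3,f=14) a[fast]=4≠0 swap→a[3]=4 → slow++,fast++
(s=4,f=15) a[fast]=0 → fast++
(s=4,f=16) a[fast]=0 → fast++
(s=4,f=17) a[fast]=0 → fast++
(s=4,f=18) a[fast]=4≠0 swap→a[4]=4 → slow++,fast++
(s=5,f=19) a[fast]=0 → fast++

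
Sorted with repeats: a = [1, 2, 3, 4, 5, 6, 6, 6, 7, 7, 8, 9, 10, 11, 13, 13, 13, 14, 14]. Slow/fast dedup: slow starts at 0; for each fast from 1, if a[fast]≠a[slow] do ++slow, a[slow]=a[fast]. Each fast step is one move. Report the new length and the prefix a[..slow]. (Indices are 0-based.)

(s=0,f=1) a[fast]=2≠a[slow]=1 write a[1]=2 → slow++,fast++
(s=1,f=2) a[fast]=3≠a[slow]=2 write a[2]=3 → slow++,fast++
(s=2,f=3) a[fast]=4≠a[slow]=3 write a[3]=4 → slow++,fast++
(s=3,f=4) a[fast]=5≠a[slow]=4 write a[4]=5 → slow++,fast++
(s=4,f=5) a[fast]=6≠a[slow]=5 write a[5]=6 → slow++,fast++
(s=5,f=6) a[fast]=6=a[slow] dup → fast++
(s=5,f=7) a[fast]=6=a[slow] dup → fast++
(s=5,f=8) a[fast]=7≠a[slow]=6 write a[6]=7 → slow++,fast++
(s=6,f=9) a[fast]=7=a[slow] dup → fast++
(s=6,f=10) a[fast]=8≠a[slow]=7 write a[7]=8 → slow++,fast++
(s=7,f=11) a[fast]=9≠a[slow]=8 write a[8]=9 → slow++,fast++
(s=8,f=12) a[fast]=10≠a[slow]=9 write a[9]=10 → slow++,fast++
(s=9,f=13) a[fast]=11≠a[slow]=10 write a[10]=11 → slow++,fast++
(s=10,f=14) a[fast]=13≠a[slow]=11 write a[11]=13 → slow++,fast++
(s=11,f=15) a[fast]=13=a[slow] dup → fast++
(s=11,f=16) a[fast]=13=a[slow] dup → fast++
(s=11,f=17) a[fast]=14≠a[slow]=13 write a[12]=14 → slow++,fast++
(s=12,f=18) a[fast]=14=a[slow] dup → fast++

length 13; prefix = [1, 2, 3, 4, 5, 6, 7, 8, 9, 10, 11, 13, 14]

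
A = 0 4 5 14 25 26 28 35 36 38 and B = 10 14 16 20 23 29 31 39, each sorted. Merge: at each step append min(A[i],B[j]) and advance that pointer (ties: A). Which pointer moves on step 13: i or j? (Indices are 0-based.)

j

i=0 j=0: A[i]=0<=B[j]=10 take 0, i++
i=1 j=0: A[i]=4<=B[j]=10 take 4, i++
i=2 j=0: A[i]=5<=B[j]=10 take 5, i++
i=3 j=0: A[i]=14>B[j]=10 take 10, j++
i=3 j=1: A[i]=14<=B[j]=14 take 14, i++
i=4 j=1: A[i]=25>B[j]=14 take 14, j++
i=4 j=2: A[i]=25>B[j]=16 take 16, j++
i=4 j=3: A[i]=25>B[j]=20 take 20, j++
i=4 j=4: A[i]=25>B[j]=23 take 23, j++
i=4 j=5: A[i]=25<=B[j]=29 take 25, i++
i=5 j=5: A[i]=26<=B[j]=29 take 26, i++
i=6 j=5: A[i]=28<=B[j]=29 take 28, i++
i=7 j=5: A[i]=35>B[j]=29 take 29, j++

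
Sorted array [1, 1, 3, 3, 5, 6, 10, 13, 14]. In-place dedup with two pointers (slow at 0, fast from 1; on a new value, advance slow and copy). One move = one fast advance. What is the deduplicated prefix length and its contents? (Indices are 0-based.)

slow=0 fast=1: a[fast]=1=a[slow] dup, fast++
slow=0 fast=2: a[fast]=3≠a[slow]=1 write a[1]=3, slow++,fast++
slow=1 fast=3: a[fast]=3=a[slow] dup, fast++
slow=1 fast=4: a[fast]=5≠a[slow]=3 write a[2]=5, slow++,fast++
slow=2 fast=5: a[fast]=6≠a[slow]=5 write a[3]=6, slow++,fast++
slow=3 fast=6: a[fast]=10≠a[slow]=6 write a[4]=10, slow++,fast++
slow=4 fast=7: a[fast]=13≠a[slow]=10 write a[5]=13, slow++,fast++
slow=5 fast=8: a[fast]=14≠a[slow]=13 write a[6]=14, slow++,fast++

length 7; prefix = [1, 3, 5, 6, 10, 13, 14]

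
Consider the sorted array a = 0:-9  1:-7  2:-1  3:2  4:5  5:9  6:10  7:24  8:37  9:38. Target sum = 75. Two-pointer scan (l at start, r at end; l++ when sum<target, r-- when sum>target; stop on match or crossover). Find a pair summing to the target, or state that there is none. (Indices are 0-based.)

[0,9] -9+38=29 <75 → l++
[1,9] -7+38=31 <75 → l++
[2,9] -1+38=37 <75 → l++
[3,9] 2+38=40 <75 → l++
[4,9] 5+38=43 <75 → l++
[5,9] 9+38=47 <75 → l++
[6,9] 10+38=48 <75 → l++
[7,9] 24+38=62 <75 → l++
[8,9] 37+38=75 → found

(37, 38)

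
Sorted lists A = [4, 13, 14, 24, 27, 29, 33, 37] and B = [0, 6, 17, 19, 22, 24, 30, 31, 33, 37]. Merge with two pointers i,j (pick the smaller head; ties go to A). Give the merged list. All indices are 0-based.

[i=0,j=0] A[i]=4>B[j]=0 take 0 → j++
[i=0,j=1] A[i]=4<=B[j]=6 take 4 → i++
[i=1,j=1] A[i]=13>B[j]=6 take 6 → j++
[i=1,j=2] A[i]=13<=B[j]=17 take 13 → i++
[i=2,j=2] A[i]=14<=B[j]=17 take 14 → i++
[i=3,j=2] A[i]=24>B[j]=17 take 17 → j++
[i=3,j=3] A[i]=24>B[j]=19 take 19 → j++
[i=3,j=4] A[i]=24>B[j]=22 take 22 → j++
[i=3,j=5] A[i]=24<=B[j]=24 take 24 → i++
[i=4,j=5] A[i]=27>B[j]=24 take 24 → j++
[i=4,j=6] A[i]=27<=B[j]=30 take 27 → i++
[i=5,j=6] A[i]=29<=B[j]=30 take 29 → i++
[i=6,j=6] A[i]=33>B[j]=30 take 30 → j++
[i=6,j=7] A[i]=33>B[j]=31 take 31 → j++
[i=6,j=8] A[i]=33<=B[j]=33 take 33 → i++
[i=7,j=8] A[i]=37>B[j]=33 take 33 → j++
[i=7,j=9] A[i]=37<=B[j]=37 take 37 → i++
[i=8,j=9] A done, take B[j]=37 → j++

[0, 4, 6, 13, 14, 17, 19, 22, 24, 24, 27, 29, 30, 31, 33, 33, 37, 37]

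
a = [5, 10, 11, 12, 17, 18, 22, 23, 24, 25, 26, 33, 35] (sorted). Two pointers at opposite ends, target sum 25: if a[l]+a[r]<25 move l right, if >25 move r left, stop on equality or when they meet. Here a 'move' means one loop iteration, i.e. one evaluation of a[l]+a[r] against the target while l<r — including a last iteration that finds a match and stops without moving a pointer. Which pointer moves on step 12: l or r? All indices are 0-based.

l

l=0 r=12: 5+35=40 >25, r--
l=0 r=11: 5+33=38 >25, r--
l=0 r=10: 5+26=31 >25, r--
l=0 r=9: 5+25=30 >25, r--
l=0 r=8: 5+24=29 >25, r--
l=0 r=7: 5+23=28 >25, r--
l=0 r=6: 5+22=27 >25, r--
l=0 r=5: 5+18=23 <25, l++
l=1 r=5: 10+18=28 >25, r--
l=1 r=4: 10+17=27 >25, r--
l=1 r=3: 10+12=22 <25, l++
l=2 r=3: 11+12=23 <25, l++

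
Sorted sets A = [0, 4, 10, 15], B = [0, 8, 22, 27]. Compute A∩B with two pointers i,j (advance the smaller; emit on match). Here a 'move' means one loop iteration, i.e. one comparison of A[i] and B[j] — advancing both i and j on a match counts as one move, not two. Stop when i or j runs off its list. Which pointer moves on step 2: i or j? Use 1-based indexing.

i

i=1 j=1: 0==0 emit, i++,j++
i=2 j=2: 4<8, i++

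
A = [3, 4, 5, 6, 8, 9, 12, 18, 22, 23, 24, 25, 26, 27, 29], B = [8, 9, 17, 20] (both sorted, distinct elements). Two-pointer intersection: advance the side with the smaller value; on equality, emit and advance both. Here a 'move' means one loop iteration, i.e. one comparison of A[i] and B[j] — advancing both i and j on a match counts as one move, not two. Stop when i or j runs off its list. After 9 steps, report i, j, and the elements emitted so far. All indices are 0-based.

[i=0,j=0] 3<8 → i++
[i=1,j=0] 4<8 → i++
[i=2,j=0] 5<8 → i++
[i=3,j=0] 6<8 → i++
[i=4,j=0] 8==8 emit → i++,j++
[i=5,j=1] 9==9 emit → i++,j++
[i=6,j=2] 12<17 → i++
[i=7,j=2] 18>17 → j++
[i=7,j=3] 18<20 → i++

i=8, j=3, emitted=[8, 9]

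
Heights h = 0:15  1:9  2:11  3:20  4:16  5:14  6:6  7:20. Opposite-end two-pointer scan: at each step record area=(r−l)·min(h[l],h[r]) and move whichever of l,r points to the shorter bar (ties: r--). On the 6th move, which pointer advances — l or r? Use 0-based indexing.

r

[0,7] min(15,20)*7=105 best=105 * → l++
[1,7] min(9,20)*6=54 best=105 → l++
[2,7] min(11,20)*5=55 best=105 → l++
[3,7] min(20,20)*4=80 best=105 → r--
[3,6] min(20,6)*3=18 best=105 → r--
[3,5] min(20,14)*2=28 best=105 → r--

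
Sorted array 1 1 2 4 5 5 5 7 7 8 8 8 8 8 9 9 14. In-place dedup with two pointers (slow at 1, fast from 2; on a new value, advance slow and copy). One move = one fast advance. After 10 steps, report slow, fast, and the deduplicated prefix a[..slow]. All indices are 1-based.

slow=6, fast=12, prefix=[1, 2, 4, 5, 7, 8]

slow=1 fast=2: a[fast]=1=a[slow] dup, fast++
slow=1 fast=3: a[fast]=2≠a[slow]=1 write a[2]=2, slow++,fast++
slow=2 fast=4: a[fast]=4≠a[slow]=2 write a[3]=4, slow++,fast++
slow=3 fast=5: a[fast]=5≠a[slow]=4 write a[4]=5, slow++,fast++
slow=4 fast=6: a[fast]=5=a[slow] dup, fast++
slow=4 fast=7: a[fast]=5=a[slow] dup, fast++
slow=4 fast=8: a[fast]=7≠a[slow]=5 write a[5]=7, slow++,fast++
slow=5 fast=9: a[fast]=7=a[slow] dup, fast++
slow=5 fast=10: a[fast]=8≠a[slow]=7 write a[6]=8, slow++,fast++
slow=6 fast=11: a[fast]=8=a[slow] dup, fast++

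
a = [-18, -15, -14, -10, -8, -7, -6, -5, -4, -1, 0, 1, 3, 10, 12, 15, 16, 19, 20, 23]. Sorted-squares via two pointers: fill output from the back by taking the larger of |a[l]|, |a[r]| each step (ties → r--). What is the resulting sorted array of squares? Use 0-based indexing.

[0,19] |-18|<=|23| out[19]=529 → r--
[0,18] |-18|<=|20| out[18]=400 → r--
[0,17] |-18|<=|19| out[17]=361 → r--
[0,16] |-18|>|16| out[16]=324 → l++
[1,16] |-15|<=|16| out[15]=256 → r--
[1,15] |-15|<=|15| out[14]=225 → r--
[1,14] |-15|>|12| out[13]=225 → l++
[2,14] |-14|>|12| out[12]=196 → l++
[3,14] |-10|<=|12| out[11]=144 → r--
[3,13] |-10|<=|10| out[10]=100 → r--
[3,12] |-10|>|3| out[9]=100 → l++
[4,12] |-8|>|3| out[8]=64 → l++
[5,12] |-7|>|3| out[7]=49 → l++
[6,12] |-6|>|3| out[6]=36 → l++
[7,12] |-5|>|3| out[5]=25 → l++
[8,12] |-4|>|3| out[4]=16 → l++
[9,12] |-1|<=|3| out[3]=9 → r--
[9,11] |-1|<=|1| out[2]=1 → r--
[9,10] |-1|>|0| out[1]=1 → l++
[10,10] |0|<=|0| out[0]=0 → r--

[0, 1, 1, 9, 16, 25, 36, 49, 64, 100, 100, 144, 196, 225, 225, 256, 324, 361, 400, 529]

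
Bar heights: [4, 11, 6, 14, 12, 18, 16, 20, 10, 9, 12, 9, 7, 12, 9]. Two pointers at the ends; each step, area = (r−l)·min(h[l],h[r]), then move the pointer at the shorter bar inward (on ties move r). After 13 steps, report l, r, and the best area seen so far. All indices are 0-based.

l=6, r=7, best area=132

[0,14] min(4,9)*14=56 best=56 * → l++
[1,14] min(11,9)*13=117 best=117 * → r--
[1,13] min(11,12)*12=132 best=132 * → l++
[2,13] min(6,12)*11=66 best=132 → l++
[3,13] min(14,12)*10=120 best=132 → r--
[3,12] min(14,7)*9=63 best=132 → r--
[3,11] min(14,9)*8=72 best=132 → r--
[3,10] min(14,12)*7=84 best=132 → r--
[3,9] min(14,9)*6=54 best=132 → r--
[3,8] min(14,10)*5=50 best=132 → r--
[3,7] min(14,20)*4=56 best=132 → l++
[4,7] min(12,20)*3=36 best=132 → l++
[5,7] min(18,20)*2=36 best=132 → l++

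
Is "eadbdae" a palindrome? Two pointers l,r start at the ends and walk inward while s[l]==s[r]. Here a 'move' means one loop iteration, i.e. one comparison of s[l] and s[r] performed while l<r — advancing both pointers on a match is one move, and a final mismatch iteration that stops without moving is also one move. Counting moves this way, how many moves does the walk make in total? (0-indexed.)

3 moves

l=0 r=6: 'e'=='e', l++,r--
l=1 r=5: 'a'=='a', l++,r--
l=2 r=4: 'd'=='d', l++,r--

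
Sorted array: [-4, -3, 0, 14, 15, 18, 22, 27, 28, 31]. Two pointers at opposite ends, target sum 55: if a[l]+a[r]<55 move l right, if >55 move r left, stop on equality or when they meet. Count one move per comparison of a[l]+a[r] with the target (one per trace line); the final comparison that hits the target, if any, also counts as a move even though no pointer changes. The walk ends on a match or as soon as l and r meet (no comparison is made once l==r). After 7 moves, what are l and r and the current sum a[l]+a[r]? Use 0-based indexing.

l=7, r=9, sum=58

[0,9] -4+31=27 <55 → l++
[1,9] -3+31=28 <55 → l++
[2,9] 0+31=31 <55 → l++
[3,9] 14+31=45 <55 → l++
[4,9] 15+31=46 <55 → l++
[5,9] 18+31=49 <55 → l++
[6,9] 22+31=53 <55 → l++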